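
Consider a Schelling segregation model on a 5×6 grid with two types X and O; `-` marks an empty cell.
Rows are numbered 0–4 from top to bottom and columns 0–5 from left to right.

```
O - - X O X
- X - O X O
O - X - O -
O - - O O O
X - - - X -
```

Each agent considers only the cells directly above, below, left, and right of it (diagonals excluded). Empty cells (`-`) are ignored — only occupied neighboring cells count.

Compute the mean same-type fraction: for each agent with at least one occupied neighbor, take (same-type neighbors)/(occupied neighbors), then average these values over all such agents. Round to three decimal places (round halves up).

0.339

Row 0: (0,0)O — no occupied neighbors · (0,3)X 0/2 · (0,4)O 0/3 · (0,5)X 0/2
Row 1: (1,1)X — no occupied neighbors · (1,3)O 0/2 · (1,4)X 0/4 · (1,5)O 0/2
Row 2: (2,0)O 1/1 · (2,2)X — no occupied neighbors · (2,4)O 1/2
Row 3: (3,0)O 1/2 · (3,3)O 1/1 · (3,4)O 3/4 · (3,5)O 1/1
Row 4: (4,0)X 0/1 · (4,4)X 0/1
Sum over 14 agents: 0/2 + 0/3 + 0/2 + 0/2 + 0/4 + 0/2 + 1/1 + 1/2 + 1/2 + 1/1 + 3/4 + 1/1 + 0/1 + 0/1 = 19/4; mean = 19/4 ÷ 14 = 19/56 = 0.339285… → 0.339.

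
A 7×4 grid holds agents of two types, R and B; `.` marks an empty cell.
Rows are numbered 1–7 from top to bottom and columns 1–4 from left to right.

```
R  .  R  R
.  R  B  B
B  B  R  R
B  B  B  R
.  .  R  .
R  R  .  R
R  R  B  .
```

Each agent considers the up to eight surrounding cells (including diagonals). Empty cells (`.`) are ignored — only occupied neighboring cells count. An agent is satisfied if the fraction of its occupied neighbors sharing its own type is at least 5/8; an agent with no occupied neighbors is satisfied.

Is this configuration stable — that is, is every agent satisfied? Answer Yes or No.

No

Row 1: (1,1)R 1/1 satisfied · (1,3)R 2/4 not · (1,4)R 1/3 not
Row 2: (2,2)R 3/6 not · (2,3)B 2/7 not · (2,4)B 1/5 not
Row 3: (3,1)B 3/4 satisfied · (3,2)B 5/7 satisfied · (3,3)R 3/8 not · (3,4)R 2/5 not
Row 4: (4,1)B 3/3 satisfied · (4,2)B 4/6 satisfied · (4,3)B 2/6 not · (4,4)R 3/4 satisfied
Row 5: (5,3)R 3/5 not
Row 6: (6,1)R 3/3 satisfied · (6,2)R 4/5 satisfied · (6,4)R 1/2 not
Row 7: (7,1)R 3/3 satisfied · (7,2)R 3/4 satisfied · (7,3)B 0/3 not
For instance (1,3) has only 2/4 same-type neighbors, below 5/8.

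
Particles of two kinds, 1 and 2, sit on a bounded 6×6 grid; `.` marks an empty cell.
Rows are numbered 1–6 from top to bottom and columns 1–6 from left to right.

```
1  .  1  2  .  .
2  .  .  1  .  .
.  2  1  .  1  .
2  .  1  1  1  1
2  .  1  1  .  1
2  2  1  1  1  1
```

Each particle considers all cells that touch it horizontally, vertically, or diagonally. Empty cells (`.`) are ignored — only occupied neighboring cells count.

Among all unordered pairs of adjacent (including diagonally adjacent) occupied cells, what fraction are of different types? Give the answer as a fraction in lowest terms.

Scan each occupied cell's neighbors to the right and below (and the two forward diagonals) so each pair is counted once.
Row 1: 1(1,1)–2(2,1)≠ 1(1,3)–2(1,4)≠ 1(1,3)–1(2,4)= 2(1,4)–1(2,4)≠  → 3/4 unlike.
Row 2: 2(2,1)–2(3,2)= 1(2,4)–1(3,5)= 1(2,4)–1(3,3)=  → 0/3 unlike.
Row 3: 2(3,2)–1(3,3)≠ 2(3,2)–1(4,3)≠ 2(3,2)–2(4,1)= 1(3,3)–1(4,3)= 1(3,3)–1(4,4)= 1(3,5)–1(4,5)= 1(3,5)–1(4,6)= 1(3,5)–1(4,4)=  → 2/8 unlike.
Row 4: 2(4,1)–2(5,1)= 1(4,3)–1(4,4)= 1(4,3)–1(5,3)= 1(4,3)–1(5,4)= 1(4,4)–1(4,5)= 1(4,4)–1(5,4)= 1(4,4)–1(5,3)= 1(4,5)–1(4,6)= 1(4,5)–1(5,6)= 1(4,5)–1(5,4)= 1(4,6)–1(5,6)=  → 0/11 unlike.
Row 5: 2(5,1)–2(6,1)= 2(5,1)–2(6,2)= 1(5,3)–1(5,4)= 1(5,3)–1(6,3)= 1(5,3)–1(6,4)= 1(5,3)–2(6,2)≠ 1(5,4)–1(6,4)= 1(5,4)–1(6,5)= 1(5,4)–1(6,3)= 1(5,6)–1(6,6)= 1(5,6)–1(6,5)=  → 1/11 unlike.
Row 6: 2(6,1)–2(6,2)= 2(6,2)–1(6,3)≠ 1(6,3)–1(6,4)= 1(6,4)–1(6,5)= 1(6,5)–1(6,6)=  → 1/5 unlike.
Total adjacent occupied pairs: 42; unlike-type pairs: 7.
7/42 reduces to 1/6.

1/6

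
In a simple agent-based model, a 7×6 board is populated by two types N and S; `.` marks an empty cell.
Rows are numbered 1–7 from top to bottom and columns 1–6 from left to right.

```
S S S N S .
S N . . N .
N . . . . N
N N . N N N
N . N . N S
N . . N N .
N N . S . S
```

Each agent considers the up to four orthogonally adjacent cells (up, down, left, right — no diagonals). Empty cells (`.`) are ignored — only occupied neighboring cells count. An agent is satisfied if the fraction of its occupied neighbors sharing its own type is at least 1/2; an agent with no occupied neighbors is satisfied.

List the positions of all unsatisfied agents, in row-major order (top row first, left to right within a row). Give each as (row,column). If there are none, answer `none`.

(1,1)S 2/2 satisfied
(1,2)S 2/3 satisfied
(1,3)S 1/2 satisfied
(1,4)N 0/2 not
(1,5)S 0/2 not
(2,1)S 1/3 not
(2,2)N 0/2 not
(2,5)N 0/1 not
(3,1)N 1/2 satisfied
(3,6)N 1/1 satisfied
(4,1)N 3/3 satisfied
(4,2)N 1/1 satisfied
(4,4)N 1/1 satisfied
(4,5)N 3/3 satisfied
(4,6)N 2/3 satisfied
(5,1)N 2/2 satisfied
(5,3)N 0/0 satisfied
(5,5)N 2/3 satisfied
(5,6)S 0/2 not
(6,1)N 2/2 satisfied
(6,4)N 1/2 satisfied
(6,5)N 2/2 satisfied
(7,1)N 2/2 satisfied
(7,2)N 1/1 satisfied
(7,4)S 0/1 not
(7,6)S 0/0 satisfied

(1,4), (1,5), (2,1), (2,2), (2,5), (5,6), (7,4)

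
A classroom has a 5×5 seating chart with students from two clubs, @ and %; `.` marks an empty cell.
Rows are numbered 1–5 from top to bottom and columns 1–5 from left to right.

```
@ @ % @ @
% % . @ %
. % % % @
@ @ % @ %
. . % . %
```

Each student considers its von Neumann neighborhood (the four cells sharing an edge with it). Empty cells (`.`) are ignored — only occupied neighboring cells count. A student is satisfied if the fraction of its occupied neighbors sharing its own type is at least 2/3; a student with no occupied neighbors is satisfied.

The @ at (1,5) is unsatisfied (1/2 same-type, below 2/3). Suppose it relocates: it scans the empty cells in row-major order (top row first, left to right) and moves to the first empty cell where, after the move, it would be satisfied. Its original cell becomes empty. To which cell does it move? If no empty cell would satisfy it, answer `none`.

Vacating (1,5). Empty cells in order:
  (2,3): 1/4 same-type → still unsatisfied.
  (3,1): 1/3 same-type → still unsatisfied.
  (5,1): 1/1 same-type → satisfied — stop here.

(5,1)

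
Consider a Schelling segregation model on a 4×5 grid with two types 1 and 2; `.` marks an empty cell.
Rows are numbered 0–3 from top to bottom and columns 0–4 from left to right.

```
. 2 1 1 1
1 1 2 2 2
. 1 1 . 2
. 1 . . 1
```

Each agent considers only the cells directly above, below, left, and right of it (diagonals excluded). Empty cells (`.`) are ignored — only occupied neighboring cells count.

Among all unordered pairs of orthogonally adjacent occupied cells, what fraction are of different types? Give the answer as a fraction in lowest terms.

Scan each occupied cell's neighbors to the right and below so each pair is counted once.
From row 0: 5 unlike of 7 pairs (running 5/7).
From row 1: 2 unlike of 7 pairs (running 7/14).
From row 2: 1 unlike of 3 pairs (running 8/17).
Total adjacent occupied pairs: 17; unlike-type pairs: 8.
8/17 is already in lowest terms.

8/17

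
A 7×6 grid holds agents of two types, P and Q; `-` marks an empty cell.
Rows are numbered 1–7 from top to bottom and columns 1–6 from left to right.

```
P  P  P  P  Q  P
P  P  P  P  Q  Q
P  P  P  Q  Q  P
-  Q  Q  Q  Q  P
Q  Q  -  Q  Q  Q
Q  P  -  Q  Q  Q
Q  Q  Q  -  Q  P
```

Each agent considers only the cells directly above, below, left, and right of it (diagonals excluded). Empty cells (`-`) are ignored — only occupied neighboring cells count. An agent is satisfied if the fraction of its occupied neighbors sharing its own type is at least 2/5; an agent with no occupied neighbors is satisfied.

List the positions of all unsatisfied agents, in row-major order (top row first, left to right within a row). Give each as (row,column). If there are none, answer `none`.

Row 1: (1,1)P 2/2 ok · (1,2)P 3/3 ok · (1,3)P 3/3 ok · (1,4)P 2/3 ok · (1,5)Q 1/3 unhappy · (1,6)P 0/2 unhappy
Row 2: (2,1)P 3/3 ok · (2,2)P 4/4 ok · (2,3)P 4/4 ok · (2,4)P 2/4 ok · (2,5)Q 3/4 ok · (2,6)Q 1/3 unhappy
Row 3: (3,1)P 2/2 ok · (3,2)P 3/4 ok · (3,3)P 2/4 ok · (3,4)Q 2/4 ok · (3,5)Q 3/4 ok · (3,6)P 1/3 unhappy
Row 4: (4,2)Q 2/3 ok · (4,3)Q 2/3 ok · (4,4)Q 4/4 ok · (4,5)Q 3/4 ok · (4,6)P 1/3 unhappy
Row 5: (5,1)Q 2/2 ok · (5,2)Q 2/3 ok · (5,4)Q 3/3 ok · (5,5)Q 4/4 ok · (5,6)Q 2/3 ok
Row 6: (6,1)Q 2/3 ok · (6,2)P 0/3 unhappy · (6,4)Q 2/2 ok · (6,5)Q 4/4 ok · (6,6)Q 2/3 ok
Row 7: (7,1)Q 2/2 ok · (7,2)Q 2/3 ok · (7,3)Q 1/1 ok · (7,5)Q 1/2 ok · (7,6)P 0/2 unhappy

(1,5), (1,6), (2,6), (3,6), (4,6), (6,2), (7,6)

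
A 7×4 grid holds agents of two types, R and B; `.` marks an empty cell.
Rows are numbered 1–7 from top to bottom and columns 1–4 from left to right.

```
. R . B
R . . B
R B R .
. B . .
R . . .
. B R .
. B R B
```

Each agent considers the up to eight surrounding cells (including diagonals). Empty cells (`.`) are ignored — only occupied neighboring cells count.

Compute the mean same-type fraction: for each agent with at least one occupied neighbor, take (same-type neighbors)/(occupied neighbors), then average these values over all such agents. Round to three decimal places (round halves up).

Row 1: (1,2)R 1/1 · (1,4)B 1/1
Row 2: (2,1)R 2/3 · (2,4)B 1/2
Row 3: (3,1)R 1/3 · (3,2)B 1/4 · (3,3)R 0/3
Row 4: (4,2)B 1/4
Row 5: (5,1)R 0/2
Row 6: (6,2)B 1/4 · (6,3)R 1/4
Row 7: (7,2)B 1/3 · (7,3)R 1/4 · (7,4)B 0/2
Sum over 14 agents: 1/1 + 1/1 + 2/3 + 1/2 + 1/3 + 1/4 + 0/3 + 1/4 + 0/2 + 1/4 + 1/4 + 1/3 + 1/4 + 0/2 = 61/12; mean = 61/12 ÷ 14 = 61/168 = 0.363095… → 0.363.

0.363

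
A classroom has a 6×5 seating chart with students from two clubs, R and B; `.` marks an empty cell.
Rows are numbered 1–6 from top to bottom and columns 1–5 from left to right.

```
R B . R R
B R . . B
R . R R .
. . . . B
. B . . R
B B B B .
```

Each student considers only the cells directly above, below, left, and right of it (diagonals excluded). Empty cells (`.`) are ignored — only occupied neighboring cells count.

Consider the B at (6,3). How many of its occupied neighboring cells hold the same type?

2

Occupied neighbors of (6,3): (6,2)=B, (6,4)=B.
Same type (B): 2 of 2.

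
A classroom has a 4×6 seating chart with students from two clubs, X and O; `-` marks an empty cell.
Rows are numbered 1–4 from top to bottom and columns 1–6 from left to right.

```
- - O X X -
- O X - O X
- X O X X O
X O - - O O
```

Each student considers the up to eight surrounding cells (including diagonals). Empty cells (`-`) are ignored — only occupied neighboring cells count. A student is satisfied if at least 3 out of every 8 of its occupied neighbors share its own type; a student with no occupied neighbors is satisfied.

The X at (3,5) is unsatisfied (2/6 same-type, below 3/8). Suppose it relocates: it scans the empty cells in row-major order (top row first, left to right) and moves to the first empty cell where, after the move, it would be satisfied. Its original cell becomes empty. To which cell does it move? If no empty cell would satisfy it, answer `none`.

Vacating (3,5). Empty cells in order:
  (1,1): 0/1 same-type → still unsatisfied.
  (1,2): 1/3 same-type → still unsatisfied.
  (1,6): 2/3 same-type → satisfied — stop here.

(1,6)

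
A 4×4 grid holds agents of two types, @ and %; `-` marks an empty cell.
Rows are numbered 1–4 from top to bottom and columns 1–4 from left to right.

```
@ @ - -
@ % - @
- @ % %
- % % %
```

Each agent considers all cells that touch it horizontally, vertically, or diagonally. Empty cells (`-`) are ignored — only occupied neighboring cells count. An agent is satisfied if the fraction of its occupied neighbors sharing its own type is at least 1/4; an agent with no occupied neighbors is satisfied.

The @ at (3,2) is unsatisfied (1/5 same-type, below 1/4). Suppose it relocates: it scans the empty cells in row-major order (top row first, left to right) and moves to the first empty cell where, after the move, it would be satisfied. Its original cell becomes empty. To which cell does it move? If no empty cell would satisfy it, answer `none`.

(1,3)

Vacating (3,2). Empty cells in order:
  (1,3): 2/3 same-type → satisfied — stop here.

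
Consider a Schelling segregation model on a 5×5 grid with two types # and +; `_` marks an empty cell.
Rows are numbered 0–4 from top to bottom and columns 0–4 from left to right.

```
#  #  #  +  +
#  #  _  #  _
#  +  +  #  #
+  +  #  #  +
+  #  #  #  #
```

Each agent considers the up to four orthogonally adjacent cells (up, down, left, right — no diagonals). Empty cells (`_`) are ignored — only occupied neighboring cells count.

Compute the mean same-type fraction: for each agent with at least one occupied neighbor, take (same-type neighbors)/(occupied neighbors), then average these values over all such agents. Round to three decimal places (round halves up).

(0,0)# 2/2
(0,1)# 3/3
(0,2)# 1/2
(0,3)+ 1/3
(0,4)+ 1/1
(1,0)# 3/3
(1,1)# 2/3
(1,3)# 1/2
(2,0)# 1/3
(2,1)+ 2/4
(2,2)+ 1/3
(2,3)# 3/4
(2,4)# 1/2
(3,0)+ 2/3
(3,1)+ 2/4
(3,2)# 2/4
(3,3)# 3/4
(3,4)+ 0/3
(4,0)+ 1/2
(4,1)# 1/3
(4,2)# 3/3
(4,3)# 3/3
(4,4)# 1/2
Sum over 23 agents: 2/2 + 3/3 + 1/2 + 1/3 + 1/1 + 3/3 + 2/3 + 1/2 + 1/3 + 2/4 + 1/3 + 3/4 + 1/2 + 2/3 + 2/4 + 2/4 + 3/4 + 0/3 + 1/2 + 1/3 + 3/3 + 3/3 + 1/2 = 85/6; mean = 85/6 ÷ 23 = 85/138 = 0.615942… → 0.616.

0.616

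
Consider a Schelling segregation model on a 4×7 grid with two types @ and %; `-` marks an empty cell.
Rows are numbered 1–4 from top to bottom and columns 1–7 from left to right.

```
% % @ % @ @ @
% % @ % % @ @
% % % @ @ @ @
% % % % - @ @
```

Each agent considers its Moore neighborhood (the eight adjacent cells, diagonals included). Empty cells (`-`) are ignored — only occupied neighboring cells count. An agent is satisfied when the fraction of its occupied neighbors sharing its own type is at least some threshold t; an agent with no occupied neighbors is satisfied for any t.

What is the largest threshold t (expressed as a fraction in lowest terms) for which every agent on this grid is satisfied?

1/5

Row 1: (1,1)% 3/3 · (1,2)% 3/5 · (1,3)@ 1/5 · (1,4)% 2/5 · (1,5)@ 2/5 · (1,6)@ 4/5 · (1,7)@ 3/3
Row 2: (2,1)% 5/5 · (2,2)% 6/8 · (2,3)@ 2/8 · (2,4)% 3/8 · (2,5)% 2/8 · (2,6)@ 7/8 · (2,7)@ 5/5
Row 3: (3,1)% 5/5 · (3,2)% 7/8 · (3,3)% 6/8 · (3,4)@ 2/7 · (3,5)@ 4/7 · (3,6)@ 6/7 · (3,7)@ 5/5
Row 4: (4,1)% 3/3 · (4,2)% 5/5 · (4,3)% 4/5 · (4,4)% 2/4 · (4,6)@ 4/4 · (4,7)@ 3/3
The smallest same-type fraction is 1/5 at (1,3), which reduces to 1/5. Any threshold above that leaves this agent unsatisfied.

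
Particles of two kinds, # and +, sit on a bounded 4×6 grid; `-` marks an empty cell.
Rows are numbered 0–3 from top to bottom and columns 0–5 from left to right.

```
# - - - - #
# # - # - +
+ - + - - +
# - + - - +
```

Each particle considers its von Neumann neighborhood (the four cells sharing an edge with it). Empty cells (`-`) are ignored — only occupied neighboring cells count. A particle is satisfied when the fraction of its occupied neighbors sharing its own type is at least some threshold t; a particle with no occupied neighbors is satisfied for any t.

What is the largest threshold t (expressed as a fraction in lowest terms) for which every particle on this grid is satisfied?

0/1

Row 0: (0,0)# 1/1 · (0,5)# 0/1
Row 1: (1,0)# 2/3 · (1,1)# 1/1 · (1,3)# — no occupied neighbors · (1,5)+ 1/2
Row 2: (2,0)+ 0/2 · (2,2)+ 1/1 · (2,5)+ 2/2
Row 3: (3,0)# 0/1 · (3,2)+ 1/1 · (3,5)+ 1/1
The smallest same-type fraction is 0/1 at (0,5), which reduces to 0/1. Any threshold above that leaves this particle unsatisfied.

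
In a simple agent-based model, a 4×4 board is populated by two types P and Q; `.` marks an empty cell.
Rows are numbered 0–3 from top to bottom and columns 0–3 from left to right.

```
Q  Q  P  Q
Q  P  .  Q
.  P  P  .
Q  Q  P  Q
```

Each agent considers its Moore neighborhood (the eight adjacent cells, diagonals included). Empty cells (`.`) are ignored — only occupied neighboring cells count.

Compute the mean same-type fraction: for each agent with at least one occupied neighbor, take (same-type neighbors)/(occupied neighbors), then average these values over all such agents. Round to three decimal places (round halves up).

0.423

(0,0)Q 2/3
(0,1)Q 2/4
(0,2)P 1/4
(0,3)Q 1/2
(1,0)Q 2/4
(1,1)P 3/6
(1,3)Q 1/3
(2,1)P 3/6
(2,2)P 3/6
(3,0)Q 1/2
(3,1)Q 1/4
(3,2)P 2/4
(3,3)Q 0/2
Sum over 13 agents: 2/3 + 2/4 + 1/4 + 1/2 + 2/4 + 3/6 + 1/3 + 3/6 + 3/6 + 1/2 + 1/4 + 2/4 + 0/2 = 11/2; mean = 11/2 ÷ 13 = 11/26 = 0.423076… → 0.423.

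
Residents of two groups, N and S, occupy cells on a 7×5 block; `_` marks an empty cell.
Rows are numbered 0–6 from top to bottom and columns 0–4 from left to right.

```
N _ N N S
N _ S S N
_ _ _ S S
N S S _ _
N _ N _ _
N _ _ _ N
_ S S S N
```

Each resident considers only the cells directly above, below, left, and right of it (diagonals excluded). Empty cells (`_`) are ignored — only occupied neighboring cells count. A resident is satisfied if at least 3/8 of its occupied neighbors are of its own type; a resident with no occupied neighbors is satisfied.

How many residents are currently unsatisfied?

4

Row 0: (0,0)N 1/1 satisfied · (0,2)N 1/2 satisfied · (0,3)N 1/3 not · (0,4)S 0/2 not
Row 1: (1,0)N 1/1 satisfied · (1,2)S 1/2 satisfied · (1,3)S 2/4 satisfied · (1,4)N 0/3 not
Row 2: (2,3)S 2/2 satisfied · (2,4)S 1/2 satisfied
Row 3: (3,0)N 1/2 satisfied · (3,1)S 1/2 satisfied · (3,2)S 1/2 satisfied
Row 4: (4,0)N 2/2 satisfied · (4,2)N 0/1 not
Row 5: (5,0)N 1/1 satisfied · (5,4)N 1/1 satisfied
Row 6: (6,1)S 1/1 satisfied · (6,2)S 2/2 satisfied · (6,3)S 1/2 satisfied · (6,4)N 1/2 satisfied
Unsatisfied: (0,3), (0,4), (1,4), (4,2) — 4 in total.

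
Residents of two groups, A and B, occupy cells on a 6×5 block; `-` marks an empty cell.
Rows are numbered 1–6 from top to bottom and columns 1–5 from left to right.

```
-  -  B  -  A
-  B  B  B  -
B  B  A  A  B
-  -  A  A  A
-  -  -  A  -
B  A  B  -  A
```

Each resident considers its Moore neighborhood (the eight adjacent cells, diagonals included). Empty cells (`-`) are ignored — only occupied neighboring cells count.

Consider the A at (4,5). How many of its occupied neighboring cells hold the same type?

3

Occupied neighbors of (4,5): (3,4)=A, (3,5)=B, (4,4)=A, (5,4)=A.
Same type (A): 3 of 4.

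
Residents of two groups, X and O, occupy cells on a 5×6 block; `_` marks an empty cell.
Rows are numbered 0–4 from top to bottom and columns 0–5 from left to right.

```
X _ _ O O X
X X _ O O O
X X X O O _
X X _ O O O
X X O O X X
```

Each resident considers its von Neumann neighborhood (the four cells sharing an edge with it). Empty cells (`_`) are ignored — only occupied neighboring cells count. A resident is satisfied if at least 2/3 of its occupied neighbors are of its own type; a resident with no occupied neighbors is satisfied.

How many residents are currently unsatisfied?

7

(0,0)X 1/1 ✓
(0,3)O 2/2 ✓
(0,4)O 2/3 ✓
(0,5)X 0/2 ✗
(1,0)X 3/3 ✓
(1,1)X 2/2 ✓
(1,3)O 3/3 ✓
(1,4)O 4/4 ✓
(1,5)O 1/2 ✗
(2,0)X 3/3 ✓
(2,1)X 4/4 ✓
(2,2)X 1/2 ✗
(2,3)O 3/4 ✓
(2,4)O 3/3 ✓
(3,0)X 3/3 ✓
(3,1)X 3/3 ✓
(3,3)O 3/3 ✓
(3,4)O 3/4 ✓
(3,5)O 1/2 ✗
(4,0)X 2/2 ✓
(4,1)X 2/3 ✓
(4,2)O 1/2 ✗
(4,3)O 2/3 ✓
(4,4)X 1/3 ✗
(4,5)X 1/2 ✗
Unsatisfied: (0,5), (1,5), (2,2), (3,5), (4,2), (4,4), (4,5) — 7 in total.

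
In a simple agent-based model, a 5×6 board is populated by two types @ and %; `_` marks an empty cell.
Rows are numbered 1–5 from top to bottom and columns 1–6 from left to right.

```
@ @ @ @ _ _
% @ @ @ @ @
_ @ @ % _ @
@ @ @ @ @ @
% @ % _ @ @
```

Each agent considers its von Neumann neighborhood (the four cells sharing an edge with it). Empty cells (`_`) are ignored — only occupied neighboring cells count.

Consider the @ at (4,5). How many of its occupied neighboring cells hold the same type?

3

Occupied neighbors of (4,5): (5,5)=@, (4,4)=@, (4,6)=@.
Same type (@): 3 of 3.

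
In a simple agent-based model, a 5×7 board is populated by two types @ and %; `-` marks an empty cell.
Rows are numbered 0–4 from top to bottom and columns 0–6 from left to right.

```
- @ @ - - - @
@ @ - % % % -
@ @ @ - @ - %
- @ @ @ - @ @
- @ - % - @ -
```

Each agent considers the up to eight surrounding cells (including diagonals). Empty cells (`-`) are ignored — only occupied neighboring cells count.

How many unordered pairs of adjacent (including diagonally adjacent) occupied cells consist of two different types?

10

Scan each occupied cell's neighbors to the right and below (and the two forward diagonals) so each pair is counted once.
From row 0: 2 unlike of 6 pairs (running 2/6).
From row 1: 4 unlike of 13 pairs (running 6/19).
From row 2: 2 unlike of 12 pairs (running 8/31).
From row 3: 2 unlike of 9 pairs (running 10/40).
Total adjacent occupied pairs: 40; unlike-type pairs: 10.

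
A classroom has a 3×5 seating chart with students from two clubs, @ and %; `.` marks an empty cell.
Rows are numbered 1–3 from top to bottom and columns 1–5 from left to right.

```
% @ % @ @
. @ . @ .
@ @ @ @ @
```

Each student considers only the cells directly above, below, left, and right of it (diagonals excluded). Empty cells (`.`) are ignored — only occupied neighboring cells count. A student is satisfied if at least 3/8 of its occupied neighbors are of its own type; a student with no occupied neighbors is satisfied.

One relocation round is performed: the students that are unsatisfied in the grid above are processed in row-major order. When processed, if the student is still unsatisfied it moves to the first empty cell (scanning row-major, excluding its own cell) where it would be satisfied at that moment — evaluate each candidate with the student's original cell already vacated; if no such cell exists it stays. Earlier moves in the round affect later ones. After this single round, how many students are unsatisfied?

0

Initially unsatisfied (in order): (1,1), (1,2), (1,3).
  (1,1): no empty cell satisfies it; stays.
  (1,2) → (2,1).
  (1,3) → (1,2).
Resulting grid:
% % . @ @
@ @ . @ .
@ @ @ @ @
All satisfied now.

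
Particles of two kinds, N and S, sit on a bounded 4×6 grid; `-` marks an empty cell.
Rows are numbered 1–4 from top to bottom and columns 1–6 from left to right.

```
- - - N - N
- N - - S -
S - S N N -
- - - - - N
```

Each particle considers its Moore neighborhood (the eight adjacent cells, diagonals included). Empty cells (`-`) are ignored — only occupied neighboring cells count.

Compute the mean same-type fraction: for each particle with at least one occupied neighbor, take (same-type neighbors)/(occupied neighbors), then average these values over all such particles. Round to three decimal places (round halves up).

(1,4)N 0/1
(1,6)N 0/1
(2,2)N 0/2
(2,5)S 0/4
(3,1)S 0/1
(3,3)S 0/2
(3,4)N 1/3
(3,5)N 2/3
(4,6)N 1/1
Sum over 9 particles: 0/1 + 0/1 + 0/2 + 0/4 + 0/1 + 0/2 + 1/3 + 2/3 + 1/1 = 2; mean = 2 ÷ 9 = 2/9 = 0.222222… → 0.222.

0.222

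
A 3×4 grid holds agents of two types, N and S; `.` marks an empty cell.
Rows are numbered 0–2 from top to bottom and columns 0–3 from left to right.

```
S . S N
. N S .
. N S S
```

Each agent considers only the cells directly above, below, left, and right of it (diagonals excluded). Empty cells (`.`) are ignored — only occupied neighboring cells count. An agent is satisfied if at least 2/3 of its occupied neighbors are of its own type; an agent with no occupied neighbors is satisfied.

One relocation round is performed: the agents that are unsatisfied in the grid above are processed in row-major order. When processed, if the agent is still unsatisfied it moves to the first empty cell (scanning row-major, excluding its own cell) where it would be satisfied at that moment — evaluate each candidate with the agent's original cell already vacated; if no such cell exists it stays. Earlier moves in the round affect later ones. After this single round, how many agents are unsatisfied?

Initially unsatisfied (in order): (0,2), (0,3), (1,1), (2,1).
  (0,2) → (1,3).
  (0,3) → (2,0).
  (1,1): no empty cell satisfies it; stays.
  (2,1): now satisfied by earlier moves; stays.
Resulting grid:
S . . .
. N S S
N N S S
Unsatisfied now: (1,1).

1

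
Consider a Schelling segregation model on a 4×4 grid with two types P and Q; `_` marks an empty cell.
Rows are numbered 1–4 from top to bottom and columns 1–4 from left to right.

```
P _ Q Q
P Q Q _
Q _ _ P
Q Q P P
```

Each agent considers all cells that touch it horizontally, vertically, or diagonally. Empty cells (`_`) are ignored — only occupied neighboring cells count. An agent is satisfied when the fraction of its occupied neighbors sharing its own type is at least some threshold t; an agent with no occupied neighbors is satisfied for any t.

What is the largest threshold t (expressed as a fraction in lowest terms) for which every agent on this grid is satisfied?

Row 1: (1,1)P 1/2 · (1,3)Q 3/3 · (1,4)Q 2/2
Row 2: (2,1)P 1/3 · (2,2)Q 3/5 · (2,3)Q 3/4
Row 3: (3,1)Q 3/4 · (3,4)P 2/3
Row 4: (4,1)Q 2/2 · (4,2)Q 2/3 · (4,3)P 2/3 · (4,4)P 2/2
The smallest same-type fraction is 1/3 at (2,1), which reduces to 1/3. Any threshold above that leaves this agent unsatisfied.

1/3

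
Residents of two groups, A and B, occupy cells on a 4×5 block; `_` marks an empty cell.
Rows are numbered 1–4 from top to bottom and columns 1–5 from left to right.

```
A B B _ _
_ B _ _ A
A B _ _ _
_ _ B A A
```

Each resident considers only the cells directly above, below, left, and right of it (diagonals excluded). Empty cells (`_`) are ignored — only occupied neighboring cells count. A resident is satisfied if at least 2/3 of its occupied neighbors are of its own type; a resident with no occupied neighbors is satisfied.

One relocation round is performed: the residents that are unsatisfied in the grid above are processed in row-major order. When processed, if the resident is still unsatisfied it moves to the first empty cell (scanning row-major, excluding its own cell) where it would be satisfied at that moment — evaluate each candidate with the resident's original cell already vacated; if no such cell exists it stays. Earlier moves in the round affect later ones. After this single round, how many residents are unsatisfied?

0

Initially unsatisfied (in order): (1,1), (3,1), (3,2), (4,3), (4,4).
  (1,1) → (1,5).
  (3,1) → (2,4).
  (3,2): now satisfied by earlier moves; stays.
  (4,3) → (1,1).
  (4,4): now satisfied by earlier moves; stays.
Resulting grid:
B B B _ A
_ B _ A A
_ B _ _ _
_ _ _ A A
All satisfied now.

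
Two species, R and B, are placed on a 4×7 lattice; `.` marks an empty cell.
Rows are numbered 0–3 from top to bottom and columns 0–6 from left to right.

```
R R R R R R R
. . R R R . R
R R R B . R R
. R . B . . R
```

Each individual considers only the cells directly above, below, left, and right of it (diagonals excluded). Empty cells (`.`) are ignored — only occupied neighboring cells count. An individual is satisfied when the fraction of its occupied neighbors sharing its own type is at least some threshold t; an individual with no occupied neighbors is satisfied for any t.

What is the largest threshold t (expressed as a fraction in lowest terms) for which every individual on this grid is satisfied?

1/3

(0,0)R 1/1
(0,1)R 2/2
(0,2)R 3/3
(0,3)R 3/3
(0,4)R 3/3
(0,5)R 2/2
(0,6)R 2/2
(1,2)R 3/3
(1,3)R 3/4
(1,4)R 2/2
(1,6)R 2/2
(2,0)R 1/1
(2,1)R 3/3
(2,2)R 2/3
(2,3)B 1/3
(2,5)R 1/1
(2,6)R 3/3
(3,1)R 1/1
(3,3)B 1/1
(3,6)R 1/1
The smallest same-type fraction is 1/3 at (2,3), which reduces to 1/3. Any threshold above that leaves this individual unsatisfied.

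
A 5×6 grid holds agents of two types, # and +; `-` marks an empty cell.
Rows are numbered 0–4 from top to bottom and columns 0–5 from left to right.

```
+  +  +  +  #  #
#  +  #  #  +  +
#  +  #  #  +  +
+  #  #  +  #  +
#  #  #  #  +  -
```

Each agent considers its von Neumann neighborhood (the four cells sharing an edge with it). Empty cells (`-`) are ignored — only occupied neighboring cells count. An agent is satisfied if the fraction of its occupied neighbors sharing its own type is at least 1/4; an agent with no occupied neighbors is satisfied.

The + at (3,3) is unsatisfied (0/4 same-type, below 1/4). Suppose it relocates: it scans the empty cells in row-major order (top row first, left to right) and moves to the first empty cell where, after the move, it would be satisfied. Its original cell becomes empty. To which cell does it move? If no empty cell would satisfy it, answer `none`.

(4,5)

Vacating (3,3). Empty cells in order:
  (4,5): 2/2 same-type → satisfied — stop here.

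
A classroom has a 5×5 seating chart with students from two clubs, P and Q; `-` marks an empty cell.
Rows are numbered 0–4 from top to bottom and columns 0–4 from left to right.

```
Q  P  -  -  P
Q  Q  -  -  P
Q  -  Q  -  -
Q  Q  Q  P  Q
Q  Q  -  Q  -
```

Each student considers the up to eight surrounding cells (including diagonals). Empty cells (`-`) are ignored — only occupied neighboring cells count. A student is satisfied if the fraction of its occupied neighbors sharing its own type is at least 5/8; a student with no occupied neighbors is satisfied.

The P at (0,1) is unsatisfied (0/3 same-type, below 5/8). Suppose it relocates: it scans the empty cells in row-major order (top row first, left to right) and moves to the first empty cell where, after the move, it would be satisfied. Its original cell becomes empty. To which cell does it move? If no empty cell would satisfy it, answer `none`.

(0,3)

Vacating (0,1). Empty cells in order:
  (0,2): 0/1 same-type → still unsatisfied.
  (0,3): 2/2 same-type → satisfied — stop here.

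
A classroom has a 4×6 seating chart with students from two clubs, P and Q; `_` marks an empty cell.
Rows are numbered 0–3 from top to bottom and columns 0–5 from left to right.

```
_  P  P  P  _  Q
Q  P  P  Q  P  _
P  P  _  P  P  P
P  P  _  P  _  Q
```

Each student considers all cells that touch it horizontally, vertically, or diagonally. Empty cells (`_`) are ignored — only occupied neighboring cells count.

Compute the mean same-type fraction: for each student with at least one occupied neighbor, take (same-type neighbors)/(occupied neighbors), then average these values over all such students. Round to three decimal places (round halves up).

0.635

Row 0: (0,1)P 3/4 · (0,2)P 4/5 · (0,3)P 3/4 · (0,5)Q 0/1
Row 1: (1,0)Q 0/4 · (1,1)P 5/6 · (1,2)P 6/7 · (1,3)Q 0/6 · (1,4)P 4/6
Row 2: (2,0)P 4/5 · (2,1)P 5/6 · (2,3)P 4/5 · (2,4)P 4/6 · (2,5)P 2/3
Row 3: (3,0)P 3/3 · (3,1)P 3/3 · (3,3)P 2/2 · (3,5)Q 0/2
Sum over 18 students: 3/4 + 4/5 + 3/4 + 0/1 + 0/4 + 5/6 + 6/7 + 0/6 + 4/6 + 4/5 + 5/6 + 4/5 + 4/6 + 2/3 + 3/3 + 3/3 + 2/2 + 0/2 = 2399/210; mean = 2399/210 ÷ 18 = 2399/3780 = 0.634656… → 0.635.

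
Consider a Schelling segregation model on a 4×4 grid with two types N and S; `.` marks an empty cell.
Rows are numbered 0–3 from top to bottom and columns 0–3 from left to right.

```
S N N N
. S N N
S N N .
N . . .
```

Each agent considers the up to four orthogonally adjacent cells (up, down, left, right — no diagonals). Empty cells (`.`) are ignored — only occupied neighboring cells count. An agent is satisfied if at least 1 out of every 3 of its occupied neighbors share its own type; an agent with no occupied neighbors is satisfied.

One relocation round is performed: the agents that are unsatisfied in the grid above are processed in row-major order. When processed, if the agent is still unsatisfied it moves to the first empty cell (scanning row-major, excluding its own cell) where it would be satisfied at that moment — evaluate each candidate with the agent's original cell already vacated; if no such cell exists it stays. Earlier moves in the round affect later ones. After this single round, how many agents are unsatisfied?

Initially unsatisfied (in order): (0,0), (1,1), (2,0), (3,0).
  (0,0) → (1,0).
  (1,1) → (0,0).
  (2,0): now satisfied by earlier moves; stays.
  (3,0) → (1,1).
Resulting grid:
S N N N
S N N N
S N N .
. . . .
All satisfied now.

0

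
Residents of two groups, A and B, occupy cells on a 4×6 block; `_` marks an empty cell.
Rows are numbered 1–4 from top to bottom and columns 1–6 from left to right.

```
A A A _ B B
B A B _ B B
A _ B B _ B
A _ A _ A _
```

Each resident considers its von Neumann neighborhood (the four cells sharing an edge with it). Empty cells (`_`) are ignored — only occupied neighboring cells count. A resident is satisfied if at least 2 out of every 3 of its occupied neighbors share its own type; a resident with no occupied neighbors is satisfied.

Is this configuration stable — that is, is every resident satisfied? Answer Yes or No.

No

(1,1)A 1/2 not
(1,2)A 3/3 satisfied
(1,3)A 1/2 not
(1,5)B 2/2 satisfied
(1,6)B 2/2 satisfied
(2,1)B 0/3 not
(2,2)A 1/3 not
(2,3)B 1/3 not
(2,5)B 2/2 satisfied
(2,6)B 3/3 satisfied
(3,1)A 1/2 not
(3,3)B 2/3 satisfied
(3,4)B 1/1 satisfied
(3,6)B 1/1 satisfied
(4,1)A 1/1 satisfied
(4,3)A 0/1 not
(4,5)A 0/0 satisfied
For instance (1,1) has only 1/2 same-type neighbors, below 2/3.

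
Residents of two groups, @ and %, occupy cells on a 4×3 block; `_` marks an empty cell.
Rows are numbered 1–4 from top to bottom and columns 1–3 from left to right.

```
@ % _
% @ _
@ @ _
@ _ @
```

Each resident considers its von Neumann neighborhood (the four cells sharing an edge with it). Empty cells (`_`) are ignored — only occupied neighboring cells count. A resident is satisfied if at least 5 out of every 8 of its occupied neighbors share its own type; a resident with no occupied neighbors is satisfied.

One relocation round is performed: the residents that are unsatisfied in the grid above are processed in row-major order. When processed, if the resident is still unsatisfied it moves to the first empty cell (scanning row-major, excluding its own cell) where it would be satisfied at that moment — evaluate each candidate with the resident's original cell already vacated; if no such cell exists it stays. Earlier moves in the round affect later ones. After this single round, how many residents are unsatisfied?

Initially unsatisfied (in order): (1,1), (1,2), (2,1), (2,2).
  (1,1) → (2,3).
  (1,2) → (1,1).
  (2,1): no empty cell satisfies it; stays.
  (2,2): now satisfied by earlier moves; stays.
Resulting grid:
% _ _
% @ @
@ @ _
@ _ @
Unsatisfied now: (2,1).

1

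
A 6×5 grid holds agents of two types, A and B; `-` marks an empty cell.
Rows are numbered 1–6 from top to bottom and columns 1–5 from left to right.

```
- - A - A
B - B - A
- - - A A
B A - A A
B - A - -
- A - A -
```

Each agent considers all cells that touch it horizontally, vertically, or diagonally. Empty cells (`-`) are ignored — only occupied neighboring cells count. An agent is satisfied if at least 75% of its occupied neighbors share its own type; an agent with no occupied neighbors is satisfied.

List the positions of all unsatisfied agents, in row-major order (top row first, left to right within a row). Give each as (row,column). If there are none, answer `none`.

(1,3), (2,3), (4,1), (4,2), (5,1), (6,2)

Row 1: (1,3)A 0/1 ✗ · (1,5)A 1/1 ✓
Row 2: (2,1)B 0/0 ✓ · (2,3)B 0/2 ✗ · (2,5)A 3/3 ✓
Row 3: (3,4)A 4/5 ✓ · (3,5)A 4/4 ✓
Row 4: (4,1)B 1/2 ✗ · (4,2)A 1/3 ✗ · (4,4)A 4/4 ✓ · (4,5)A 3/3 ✓
Row 5: (5,1)B 1/3 ✗ · (5,3)A 4/4 ✓
Row 6: (6,2)A 1/2 ✗ · (6,4)A 1/1 ✓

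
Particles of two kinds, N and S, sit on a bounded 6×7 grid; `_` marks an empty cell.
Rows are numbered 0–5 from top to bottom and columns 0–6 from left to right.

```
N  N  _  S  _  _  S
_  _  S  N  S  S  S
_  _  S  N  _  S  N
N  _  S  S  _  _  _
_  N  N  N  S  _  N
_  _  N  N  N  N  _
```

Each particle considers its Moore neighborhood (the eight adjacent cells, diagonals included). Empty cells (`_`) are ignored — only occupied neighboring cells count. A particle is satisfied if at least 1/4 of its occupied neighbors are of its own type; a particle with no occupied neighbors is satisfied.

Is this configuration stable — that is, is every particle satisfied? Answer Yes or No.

(0,0)N 1/1 ok
(0,1)N 1/2 ok
(0,3)S 2/3 ok
(0,6)S 2/2 ok
(1,2)S 2/5 ok
(1,3)N 1/5 unhappy
(1,4)S 3/5 ok
(1,5)S 4/5 ok
(1,6)S 3/4 ok
(2,2)S 3/5 ok
(2,3)N 1/6 unhappy
(2,5)S 3/4 ok
(2,6)N 0/3 unhappy
(3,0)N 1/1 ok
(3,2)S 2/6 ok
(3,3)S 3/6 ok
(4,1)N 3/4 ok
(4,2)N 4/6 ok
(4,3)N 4/7 ok
(4,4)S 1/5 unhappy
(4,6)N 1/1 ok
(5,2)N 4/4 ok
(5,3)N 4/5 ok
(5,4)N 3/4 ok
(5,5)N 2/3 ok
For instance (1,3) has only 1/5 same-type neighbors, below 1/4.

No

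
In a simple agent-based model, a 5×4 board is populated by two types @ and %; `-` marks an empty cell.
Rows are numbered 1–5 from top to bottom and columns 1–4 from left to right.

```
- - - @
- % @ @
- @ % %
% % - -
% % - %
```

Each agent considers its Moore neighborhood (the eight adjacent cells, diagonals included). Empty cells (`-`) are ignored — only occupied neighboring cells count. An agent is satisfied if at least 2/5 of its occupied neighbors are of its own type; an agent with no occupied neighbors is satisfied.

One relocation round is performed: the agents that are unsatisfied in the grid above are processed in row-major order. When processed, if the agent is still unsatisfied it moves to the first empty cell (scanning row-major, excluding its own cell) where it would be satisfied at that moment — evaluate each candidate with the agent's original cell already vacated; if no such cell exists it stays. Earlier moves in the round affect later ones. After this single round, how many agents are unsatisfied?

2

Initially unsatisfied (in order): (2,2), (3,2), (3,4).
  (2,2) → (1,1).
  (3,2) → (1,2).
  (3,4) → (2,1).
Resulting grid:
% @ - @
% - @ @
- - % -
% % - -
% % - %
Unsatisfied now: (1,2), (3,3).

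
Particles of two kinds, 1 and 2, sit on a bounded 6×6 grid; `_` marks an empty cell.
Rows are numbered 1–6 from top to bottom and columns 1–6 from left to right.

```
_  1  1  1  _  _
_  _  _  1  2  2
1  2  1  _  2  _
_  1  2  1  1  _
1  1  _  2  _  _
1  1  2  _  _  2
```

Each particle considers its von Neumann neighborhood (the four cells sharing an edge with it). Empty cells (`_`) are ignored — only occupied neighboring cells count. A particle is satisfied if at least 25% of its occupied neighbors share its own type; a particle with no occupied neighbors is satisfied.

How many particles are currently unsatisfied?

Row 1: (1,2)1 1/1 ok · (1,3)1 2/2 ok · (1,4)1 2/2 ok
Row 2: (2,4)1 1/2 ok · (2,5)2 2/3 ok · (2,6)2 1/1 ok
Row 3: (3,1)1 0/1 unhappy · (3,2)2 0/3 unhappy · (3,3)1 0/2 unhappy · (3,5)2 1/2 ok
Row 4: (4,2)1 1/3 ok · (4,3)2 0/3 unhappy · (4,4)1 1/3 ok · (4,5)1 1/2 ok
Row 5: (5,1)1 2/2 ok · (5,2)1 3/3 ok · (5,4)2 0/1 unhappy
Row 6: (6,1)1 2/2 ok · (6,2)1 2/3 ok · (6,3)2 0/1 unhappy · (6,6)2 0/0 ok
Unsatisfied: (3,1), (3,2), (3,3), (4,3), (5,4), (6,3) — 6 in total.

6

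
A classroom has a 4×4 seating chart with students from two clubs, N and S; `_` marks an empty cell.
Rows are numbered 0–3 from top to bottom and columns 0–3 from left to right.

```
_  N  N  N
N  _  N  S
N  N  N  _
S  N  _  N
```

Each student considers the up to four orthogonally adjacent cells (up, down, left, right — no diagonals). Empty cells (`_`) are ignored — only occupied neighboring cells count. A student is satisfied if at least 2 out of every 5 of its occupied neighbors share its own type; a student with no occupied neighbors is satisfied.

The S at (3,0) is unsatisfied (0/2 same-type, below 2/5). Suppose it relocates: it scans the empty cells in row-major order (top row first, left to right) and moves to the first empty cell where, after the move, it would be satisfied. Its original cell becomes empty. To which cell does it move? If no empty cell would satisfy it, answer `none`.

none

Vacating (3,0). Empty cells in order:
  (0,0): 0/2 same-type → still unsatisfied.
  (1,1): 0/4 same-type → still unsatisfied.
  (2,3): 1/3 same-type → still unsatisfied.
  (3,2): 0/3 same-type → still unsatisfied.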